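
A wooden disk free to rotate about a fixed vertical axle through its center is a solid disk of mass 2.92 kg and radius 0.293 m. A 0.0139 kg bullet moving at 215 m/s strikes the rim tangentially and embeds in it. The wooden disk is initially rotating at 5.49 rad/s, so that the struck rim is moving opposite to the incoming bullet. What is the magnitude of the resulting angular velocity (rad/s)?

About the axle the impulsive forces during the collision are internal, so angular momentum about that axis is conserved.
I_p = ½(2.92)(0.293)² = 0.1253 kg·m². Taking the sense of the bullet's angular momentum as positive, L_{bullet} = m v R = (0.0139)(215)(0.293) = 0.8756 kg·m²/s.
L_i = −I_p ω_p + m v R = −(0.1253)(5.49) + 0.8756 = 0.1875 kg·m²/s.
After sticking, I_f = I_p + m R² = 0.1253 + (0.0139)(0.293)² = 0.1265 kg·m².
ω_f = L_i / I_f = 0.1875 / 0.1265 = 1.482 rad/s.

|ω_f| ≈ 1.48 rad/s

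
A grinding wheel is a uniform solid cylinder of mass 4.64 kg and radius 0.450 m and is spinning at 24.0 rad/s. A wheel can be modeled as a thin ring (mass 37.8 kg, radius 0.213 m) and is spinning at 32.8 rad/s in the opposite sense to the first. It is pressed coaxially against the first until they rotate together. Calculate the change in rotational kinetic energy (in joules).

The coupling torques are internal; angular momentum about the shared axis is conserved.
Moments of inertia: I_A = ½(4.64)(0.450)² = 0.4698 kg·m²; I_B = (37.8)(0.213)² = 1.715 kg·m².
Taking A's sense as positive: L = (0.4698)(24.0) − (1.715)(32.8) = -44.98 kg·m²·rad/s.
Combined I = 0.4698 + 1.715 = 2.185 kg·m².
ω_f = L / I = -44.98 / 2.185 = -20.59 rad/s.
KE_i = ½ΣIω² = 1058 J; KE_f = ½(2.185)(20.59)² = 462.9 J.

ΔKE ≈ -595 J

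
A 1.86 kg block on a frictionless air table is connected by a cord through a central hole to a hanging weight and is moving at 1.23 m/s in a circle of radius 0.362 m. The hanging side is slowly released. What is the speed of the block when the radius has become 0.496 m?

v₂ ≈ 0.898 m/s

Central (radial) force ⇒ zero torque about the center ⇒ m v r is constant.
v₂ = v₁ r₁ / r₂ = (1.23)(0.362) / (0.496) = 0.8977 m/s.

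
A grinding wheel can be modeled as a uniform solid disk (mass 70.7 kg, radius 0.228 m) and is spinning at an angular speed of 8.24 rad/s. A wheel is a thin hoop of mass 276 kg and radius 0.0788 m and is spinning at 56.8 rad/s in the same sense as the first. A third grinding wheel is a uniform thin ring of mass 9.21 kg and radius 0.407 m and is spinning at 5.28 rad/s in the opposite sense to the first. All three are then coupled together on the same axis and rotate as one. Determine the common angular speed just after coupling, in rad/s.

|ω_f| ≈ 20.6 rad/s

No external torque acts about the common axis, so total angular momentum is conserved.
Moments of inertia: I_A = ½(70.7)(0.228)² = 1.838 kg·m²; I_B = (276)(0.0788)² = 1.714 kg·m²; I_C = (9.21)(0.407)² = 1.526 kg·m².
Taking A's sense as positive: L = (1.838)(8.24) + (1.714)(56.8) − (1.526)(5.28) = 104.4 kg·m²·rad/s.
Combined I = 1.838 + 1.714 + 1.526 = 5.077 kg·m².
ω_f = L / I = 104.4 / 5.077 = 20.57 rad/s.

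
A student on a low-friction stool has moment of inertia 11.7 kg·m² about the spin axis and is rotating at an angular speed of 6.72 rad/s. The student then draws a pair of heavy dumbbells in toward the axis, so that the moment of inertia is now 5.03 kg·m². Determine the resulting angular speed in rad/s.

With no external torque about the axis, L is conserved: I₁ω₁ = I₂ω₂.
ω₂ = I₁ω₁ / I₂ = (11.70)(6.72 rad/s) / (5.030) = 15.63 rad/s.

ω₂ ≈ 15.6 rad/s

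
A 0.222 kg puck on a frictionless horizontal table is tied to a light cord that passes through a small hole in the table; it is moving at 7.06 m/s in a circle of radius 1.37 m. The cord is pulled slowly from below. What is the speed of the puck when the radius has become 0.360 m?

v₂ ≈ 26.9 m/s

The only horizontal force on the mass is along the cord (radial), so it exerts no torque about the hole and angular momentum m v r is conserved.
v₂ = v₁ r₁ / r₂ = (7.06)(1.37) / (0.360) = 26.87 m/s.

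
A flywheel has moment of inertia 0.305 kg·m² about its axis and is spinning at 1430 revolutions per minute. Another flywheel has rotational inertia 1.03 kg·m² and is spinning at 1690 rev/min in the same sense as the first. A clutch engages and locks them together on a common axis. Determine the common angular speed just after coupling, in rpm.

No external torque acts about the common axis, so total angular momentum is conserved.
Taking A's sense as positive: L = (0.3050)(1430) + (1.030)(1690) = 2177 kg·m²·rpm.
Combined I = 0.3050 + 1.030 = 1.335 kg·m².
ω_f = L / I = 2177 / 1.335 = 1631 rpm.

|ω_f| ≈ 1630 rpm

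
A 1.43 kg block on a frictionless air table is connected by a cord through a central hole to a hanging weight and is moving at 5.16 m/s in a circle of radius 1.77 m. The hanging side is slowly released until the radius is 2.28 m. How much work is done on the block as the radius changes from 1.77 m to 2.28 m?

Central (radial) force ⇒ zero torque about the center ⇒ m v r is constant.
v₂ = v₁ r₁ / r₂ = (5.16)(1.77) / (2.28) = 4.006 m/s.
W = ΔKE = ½m(v₂² − v₁²) = -7.564 J.

W ≈ -7.56 J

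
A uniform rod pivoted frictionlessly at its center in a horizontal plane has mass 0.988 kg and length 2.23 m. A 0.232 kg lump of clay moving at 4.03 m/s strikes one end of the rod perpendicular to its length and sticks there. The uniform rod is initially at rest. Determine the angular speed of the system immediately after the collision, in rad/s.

About the pivot the impulsive forces during the collision are internal, so angular momentum about that axis is conserved.
I_p = (1/12)(0.988)(2.23)² = 0.4094 kg·m². Taking the sense of the lump of clay's angular momentum as positive, L_{lump} = m v R = (0.232)(4.03)(2.23/2) = 1.042 kg·m²/s.
L_i = 0 + 1.042 = 1.042 kg·m²/s.
After sticking, I_f = I_p + m R² = 0.4094 + (0.232)(2.23/2)² = 0.6979 kg·m².
ω_f = L_i / I_f = 1.042 / 0.6979 = 1.494 rad/s.

|ω_f| ≈ 1.49 rad/s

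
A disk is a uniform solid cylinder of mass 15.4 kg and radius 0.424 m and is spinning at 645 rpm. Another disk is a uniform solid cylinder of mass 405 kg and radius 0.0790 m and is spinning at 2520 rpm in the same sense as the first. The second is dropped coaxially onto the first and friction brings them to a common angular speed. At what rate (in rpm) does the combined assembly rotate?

|ω_f| ≈ 1540 rpm

The coupling torques are internal; angular momentum about the shared axis is conserved.
Moments of inertia: I_A = ½(15.4)(0.424)² = 1.384 kg·m²; I_B = ½(405)(0.0790)² = 1.264 kg·m².
Taking A's sense as positive: L = (1.384)(645) + (1.264)(2520) = 4078 kg·m²·rpm.
Combined I = 1.384 + 1.264 = 2.648 kg·m².
ω_f = L / I = 4078 / 2.648 = 1540 rpm.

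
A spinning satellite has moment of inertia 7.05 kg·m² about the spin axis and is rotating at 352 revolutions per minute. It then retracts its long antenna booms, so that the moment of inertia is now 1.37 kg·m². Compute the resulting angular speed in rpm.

No external torque acts about the spin axis, so angular momentum is conserved.
ω₂ = I₁ω₁ / I₂ = (7.050)(352 rpm) / (1.370) = 1811 rpm.

ω₂ ≈ 1810 rpm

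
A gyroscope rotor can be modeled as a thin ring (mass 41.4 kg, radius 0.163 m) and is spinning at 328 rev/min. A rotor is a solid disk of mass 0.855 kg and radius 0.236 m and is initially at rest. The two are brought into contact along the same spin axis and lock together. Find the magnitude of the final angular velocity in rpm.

The coupling torques are internal; angular momentum about the shared axis is conserved.
Moments of inertia: I_A = (41.4)(0.163)² = 1.100 kg·m²; I_B = ½(0.855)(0.236)² = 0.02381 kg·m².
Taking A's sense as positive: L = (1.100)(328) = 360.8 kg·m²·rpm.
Combined I = 1.100 + 0.02381 = 1.124 kg·m².
ω_f = L / I = 360.8 / 1.124 = 321.1 rpm.

|ω_f| ≈ 321 rpm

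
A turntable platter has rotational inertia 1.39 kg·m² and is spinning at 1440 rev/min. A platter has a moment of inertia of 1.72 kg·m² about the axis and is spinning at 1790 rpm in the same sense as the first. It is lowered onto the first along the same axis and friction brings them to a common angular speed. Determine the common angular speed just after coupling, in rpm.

|ω_f| ≈ 1630 rpm

No external torque acts about the common axis, so total angular momentum is conserved.
Taking A's sense as positive: L = (1.390)(1440) + (1.720)(1790) = 5080 kg·m²·rpm.
Combined I = 1.390 + 1.720 = 3.110 kg·m².
ω_f = L / I = 5080 / 3.110 = 1634 rpm.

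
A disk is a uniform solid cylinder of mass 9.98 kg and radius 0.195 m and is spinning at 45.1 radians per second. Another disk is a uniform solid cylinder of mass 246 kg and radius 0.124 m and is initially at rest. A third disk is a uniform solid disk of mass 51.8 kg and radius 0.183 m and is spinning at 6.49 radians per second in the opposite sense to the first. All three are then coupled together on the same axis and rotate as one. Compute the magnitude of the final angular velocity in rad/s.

|ω_f| ≈ 0.993 rad/s

The coupling torques are internal; angular momentum about the shared axis is conserved.
Moments of inertia: I_A = ½(9.98)(0.195)² = 0.1897 kg·m²; I_B = ½(246)(0.124)² = 1.891 kg·m²; I_C = ½(51.8)(0.183)² = 0.8674 kg·m².
Taking A's sense as positive: L = (0.1897)(45.1) − (0.8674)(6.49) = 2.928 kg·m²·rad/s.
Combined I = 0.1897 + 1.891 + 0.8674 = 2.948 kg·m².
ω_f = L / I = 2.928 / 2.948 = 0.9932 rad/s.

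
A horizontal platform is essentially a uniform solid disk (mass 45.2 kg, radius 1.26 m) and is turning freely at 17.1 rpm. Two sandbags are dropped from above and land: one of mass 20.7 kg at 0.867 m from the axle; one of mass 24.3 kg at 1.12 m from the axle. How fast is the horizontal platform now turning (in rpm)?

No external torque acts about the axle; L_before = L_after.
I_p = ½(45.2)(1.26)² = 35.88 kg·m².
Added inertia Σmr² = (20.7)(0.867)² + (24.3)(1.12)² = 46.04 kg·m²; I_f = 35.88 + 46.04 = 81.92 kg·m².
ω_f = I_p ω_i / I_f = (35.88)(17.1) / 81.92 = 7.489 rpm.

ω_f ≈ 7.49 rpm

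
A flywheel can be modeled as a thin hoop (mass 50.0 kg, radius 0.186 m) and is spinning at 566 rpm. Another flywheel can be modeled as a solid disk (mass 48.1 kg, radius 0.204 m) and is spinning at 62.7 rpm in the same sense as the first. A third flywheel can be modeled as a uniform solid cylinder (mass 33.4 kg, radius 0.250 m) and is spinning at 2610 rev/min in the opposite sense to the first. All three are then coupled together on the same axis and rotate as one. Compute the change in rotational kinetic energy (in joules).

ΔKE ≈ -37900 J

The coupling torques are internal; angular momentum about the shared axis is conserved.
Moments of inertia: I_A = (50.0)(0.186)² = 1.730 kg·m²; I_B = ½(48.1)(0.204)² = 1.001 kg·m²; I_C = ½(33.4)(0.250)² = 1.044 kg·m².
Taking A's sense as positive: L = (1.730)(566) + (1.001)(62.7) − (1.044)(2610) = -1682 kg·m²·rpm.
Combined I = 1.730 + 1.001 + 1.044 = 3.774 kg·m².
ω_f = L / I = -1682 / 3.774 = -445.7 rpm.
KE_i = ½ΣIω² = 42050 J; KE_f = ½(3.774)(46.68)² = 4112 J.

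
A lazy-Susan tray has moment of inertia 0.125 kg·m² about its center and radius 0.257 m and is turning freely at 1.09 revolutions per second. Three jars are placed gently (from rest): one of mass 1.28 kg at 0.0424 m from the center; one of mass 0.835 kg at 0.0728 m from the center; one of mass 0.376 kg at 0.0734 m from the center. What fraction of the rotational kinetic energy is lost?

No external torque acts about the center; L_before = L_after.
Added inertia Σmr² = (1.28)(0.0424)² + (0.835)(0.0728)² + (0.376)(0.0734)² = 0.008752 kg·m²; I_f = 0.1250 + 0.008752 = 0.1338 kg·m².
ω_f = I_p ω_i / I_f = (0.1250)(1.09) / 0.1338 = 1.019 rev/s.
KE_i = ½(0.1250)(6.849 rad/s)² = 2.932 J; KE_f = ½(0.1338)(6.401)² = 2.740 J.
Fraction lost = 0.06544.

fraction ≈ 0.0654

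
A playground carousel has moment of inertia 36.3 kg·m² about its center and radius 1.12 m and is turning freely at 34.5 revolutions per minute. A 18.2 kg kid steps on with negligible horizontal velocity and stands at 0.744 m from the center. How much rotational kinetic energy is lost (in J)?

The added mass arrives with no angular momentum about the center, and any external torque about the center is negligible, so the system's angular momentum is conserved.
Added inertia Σmr² = (18.2)(0.744)² = 10.07 kg·m²; I_f = 36.30 + 10.07 = 46.37 kg·m².
ω_f = I_p ω_i / I_f = (36.30)(34.5) / 46.37 = 27.01 rpm.
KE_i = ½(36.30)(3.613 rad/s)² = 236.9 J; KE_f = ½(46.37)(2.828)² = 185.4 J.

energy lost ≈ 51.5 J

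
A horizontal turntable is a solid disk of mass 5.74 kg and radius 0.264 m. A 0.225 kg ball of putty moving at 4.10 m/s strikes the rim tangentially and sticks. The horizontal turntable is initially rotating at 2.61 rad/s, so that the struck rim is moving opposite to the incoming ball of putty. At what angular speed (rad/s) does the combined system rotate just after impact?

|ω_f| ≈ 1.29 rad/s

About the axle the impulsive forces during the collision are internal, so angular momentum about that axis is conserved.
I_p = ½(5.74)(0.264)² = 0.2000 kg·m². Taking the sense of the ball of putty's angular momentum as positive, L_{ball} = m v R = (0.225)(4.10)(0.264) = 0.2435 kg·m²/s.
L_i = −I_p ω_p + m v R = −(0.2000)(2.61) + 0.2435 = -0.2785 kg·m²/s.
After sticking, I_f = I_p + m R² = 0.2000 + (0.225)(0.264)² = 0.2157 kg·m².
ω_f = L_i / I_f = -0.2785 / 0.2157 = -1.291 rad/s.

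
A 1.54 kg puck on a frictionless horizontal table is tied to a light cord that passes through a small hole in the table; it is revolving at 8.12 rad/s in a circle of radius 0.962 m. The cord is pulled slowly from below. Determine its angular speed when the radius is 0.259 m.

No torque about the axis ⇒ m r₁² ω₁ = m r₂² ω₂.
ω₂ = ω₁ (r₁/r₂)² = (8.12)(0.962/0.259)² = 112.0 rad/s.

ω₂ ≈ 112 rad/s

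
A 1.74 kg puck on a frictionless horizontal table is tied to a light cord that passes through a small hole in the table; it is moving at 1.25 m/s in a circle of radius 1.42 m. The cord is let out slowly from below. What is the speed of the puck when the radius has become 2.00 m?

The only horizontal force on the mass is along the cord (radial), so it exerts no torque about the hole and angular momentum m v r is conserved.
v₂ = v₁ r₁ / r₂ = (1.25)(1.42) / (2.00) = 0.8875 m/s.

v₂ ≈ 0.887 m/s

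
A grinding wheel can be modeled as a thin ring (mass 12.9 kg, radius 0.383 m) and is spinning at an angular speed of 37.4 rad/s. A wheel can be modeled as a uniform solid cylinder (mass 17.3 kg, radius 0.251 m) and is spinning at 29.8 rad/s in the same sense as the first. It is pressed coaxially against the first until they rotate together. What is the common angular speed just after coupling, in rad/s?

|ω_f| ≈ 35.7 rad/s

The coupling torques are internal; angular momentum about the shared axis is conserved.
Moments of inertia: I_A = (12.9)(0.383)² = 1.892 kg·m²; I_B = ½(17.3)(0.251)² = 0.5450 kg·m².
Taking A's sense as positive: L = (1.892)(37.4) + (0.5450)(29.8) = 87.01 kg·m²·rad/s.
Combined I = 1.892 + 0.5450 = 2.437 kg·m².
ω_f = L / I = 87.01 / 2.437 = 35.70 rad/s.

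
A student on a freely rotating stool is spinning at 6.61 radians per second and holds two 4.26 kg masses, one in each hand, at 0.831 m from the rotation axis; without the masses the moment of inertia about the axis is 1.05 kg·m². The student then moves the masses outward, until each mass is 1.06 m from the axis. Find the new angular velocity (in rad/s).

ω₂ ≈ 4.31 rad/s

With no external torque about the axis, L is conserved: I₁ω₁ = I₂ω₂.
I₁ = 1.05 + 2(4.26)(0.831)² = 6.934 kg·m²; I₂ = 1.05 + 2(4.26)(1.06)² = 10.62 kg·m².
ω₂ = I₁ω₁ / I₂ = (6.934)(6.61 rad/s) / (10.62) = 4.314 rad/s.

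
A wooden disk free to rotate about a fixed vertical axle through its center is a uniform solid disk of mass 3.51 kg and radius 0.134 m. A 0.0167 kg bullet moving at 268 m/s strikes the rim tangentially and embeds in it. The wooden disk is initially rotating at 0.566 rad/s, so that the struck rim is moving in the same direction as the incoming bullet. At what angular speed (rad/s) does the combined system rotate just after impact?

About the axle the impulsive forces during the collision are internal, so angular momentum about that axis is conserved.
I_p = ½(3.51)(0.134)² = 0.03151 kg·m². Taking the sense of the bullet's angular momentum as positive, L_{bullet} = m v R = (0.0167)(268)(0.134) = 0.5997 kg·m²/s.
L_i = +I_p ω_p + m v R = +(0.03151)(0.566) + 0.5997 = 0.6176 kg·m²/s.
After sticking, I_f = I_p + m R² = 0.03151 + (0.0167)(0.134)² = 0.03181 kg·m².
ω_f = L_i / I_f = 0.6176 / 0.03181 = 19.41 rad/s.

|ω_f| ≈ 19.4 rad/s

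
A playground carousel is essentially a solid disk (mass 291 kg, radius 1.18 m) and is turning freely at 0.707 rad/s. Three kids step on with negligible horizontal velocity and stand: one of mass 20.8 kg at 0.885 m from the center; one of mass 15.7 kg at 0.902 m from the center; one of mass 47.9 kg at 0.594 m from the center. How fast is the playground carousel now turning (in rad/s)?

ω_f ≈ 0.576 rad/s

The added mass arrives with no angular momentum about the center, and any external torque about the center is negligible, so the system's angular momentum is conserved.
I_p = ½(291)(1.18)² = 202.6 kg·m².
Added inertia Σmr² = (20.8)(0.885)² + (15.7)(0.902)² + (47.9)(0.594)² = 45.97 kg·m²; I_f = 202.6 + 45.97 = 248.6 kg·m².
ω_f = I_p ω_i / I_f = (202.6)(0.707) / 248.6 = 0.5763 rad/s.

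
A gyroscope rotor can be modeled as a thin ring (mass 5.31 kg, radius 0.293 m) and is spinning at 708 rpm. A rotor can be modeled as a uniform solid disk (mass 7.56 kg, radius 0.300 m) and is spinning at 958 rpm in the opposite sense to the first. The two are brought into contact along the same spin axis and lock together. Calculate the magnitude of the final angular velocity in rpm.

The coupling torques are internal; angular momentum about the shared axis is conserved.
Moments of inertia: I_A = (5.31)(0.293)² = 0.4559 kg·m²; I_B = ½(7.56)(0.300)² = 0.3402 kg·m².
Taking A's sense as positive: L = (0.4559)(708) − (0.3402)(958) = -3.164 kg·m²·rpm.
Combined I = 0.4559 + 0.3402 = 0.7961 kg·m².
ω_f = L / I = -3.164 / 0.7961 = -3.975 rpm.

|ω_f| ≈ 3.97 rpm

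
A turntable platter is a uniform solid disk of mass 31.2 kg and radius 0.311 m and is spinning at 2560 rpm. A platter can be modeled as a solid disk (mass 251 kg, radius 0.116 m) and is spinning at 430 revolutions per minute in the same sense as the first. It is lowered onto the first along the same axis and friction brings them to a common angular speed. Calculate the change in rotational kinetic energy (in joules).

No external torque acts about the common axis, so total angular momentum is conserved.
Moments of inertia: I_A = ½(31.2)(0.311)² = 1.509 kg·m²; I_B = ½(251)(0.116)² = 1.689 kg·m².
Taking A's sense as positive: L = (1.509)(2560) + (1.689)(430) = 4589 kg·m²·rpm.
Combined I = 1.509 + 1.689 = 3.198 kg·m².
ω_f = L / I = 4589 / 3.198 = 1435 rpm.
KE_i = ½ΣIω² = 55930 J; KE_f = ½(3.198)(150.3)² = 36110 J.

ΔKE ≈ -19800 J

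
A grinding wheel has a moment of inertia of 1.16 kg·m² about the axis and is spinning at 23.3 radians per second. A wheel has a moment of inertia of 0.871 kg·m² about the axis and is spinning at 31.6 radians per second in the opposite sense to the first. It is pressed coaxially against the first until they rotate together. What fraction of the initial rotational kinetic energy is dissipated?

fraction ≈ 1.00

No external torque acts about the common axis, so total angular momentum is conserved.
Taking A's sense as positive: L = (1.160)(23.3) − (0.8710)(31.6) = -0.4956 kg·m²·rad/s.
Combined I = 1.160 + 0.8710 = 2.031 kg·m².
ω_f = L / I = -0.4956 / 2.031 = -0.2440 rad/s.
KE_i = ½ΣIω² = 749.7 J; KE_f = ½(2.031)(0.2440)² = 0.06047 J.
Fraction dissipated = (KE_i − KE_f)/KE_i = 0.9999.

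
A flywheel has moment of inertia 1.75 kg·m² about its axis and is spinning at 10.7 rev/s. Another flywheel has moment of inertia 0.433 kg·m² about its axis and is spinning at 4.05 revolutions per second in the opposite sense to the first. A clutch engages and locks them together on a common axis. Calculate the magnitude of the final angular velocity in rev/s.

|ω_f| ≈ 7.77 rev/s

No external torque acts about the common axis, so total angular momentum is conserved.
Taking A's sense as positive: L = (1.750)(10.7) − (0.4330)(4.05) = 16.97 kg·m²·rev/s.
Combined I = 1.750 + 0.4330 = 2.183 kg·m².
ω_f = L / I = 16.97 / 2.183 = 7.774 rev/s.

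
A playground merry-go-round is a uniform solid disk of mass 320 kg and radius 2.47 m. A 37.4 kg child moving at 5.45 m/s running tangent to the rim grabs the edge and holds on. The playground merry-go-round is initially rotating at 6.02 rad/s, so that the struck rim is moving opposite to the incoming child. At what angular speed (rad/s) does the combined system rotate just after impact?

The axle reaction passes through the axle and exerts no torque about it; angular momentum about the axle is conserved through the impact.
I_p = ½(320)(2.47)² = 976.1 kg·m². Taking the sense of the child's angular momentum as positive, L_{child} = m v R = (37.4)(5.45)(2.47) = 503.5 kg·m²/s.
L_i = −I_p ω_p + m v R = −(976.1)(6.02) + 503.5 = -5373 kg·m²/s.
After sticking, I_f = I_p + m R² = 976.1 + (37.4)(2.47)² = 1204 kg·m².
ω_f = L_i / I_f = -5373 / 1204 = -4.461 rad/s.

|ω_f| ≈ 4.46 rad/s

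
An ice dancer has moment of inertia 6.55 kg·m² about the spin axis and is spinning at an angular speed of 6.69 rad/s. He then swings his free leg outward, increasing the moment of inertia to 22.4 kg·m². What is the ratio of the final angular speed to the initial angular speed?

ω₂/ω₁ ≈ 0.292

Angular momentum about the spin axis is conserved since the torque about it is zero.
ω₂/ω₁ = I₁/I₂ = 6.550 / 22.40 = 0.2924.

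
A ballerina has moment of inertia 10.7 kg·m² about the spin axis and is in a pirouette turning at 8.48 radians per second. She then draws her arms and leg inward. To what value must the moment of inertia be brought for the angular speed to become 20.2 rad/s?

Angular momentum about the spin axis is conserved since the torque about it is zero.
I₂ = I₁ω₁ / ω₂ = (10.7)(8.48) / (20.2) = 4.492 kg·m².

I₂ ≈ 4.49 kg·m²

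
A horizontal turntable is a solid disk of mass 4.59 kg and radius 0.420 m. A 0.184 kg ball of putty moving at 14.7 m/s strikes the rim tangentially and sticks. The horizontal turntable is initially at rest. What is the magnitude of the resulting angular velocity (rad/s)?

|ω_f| ≈ 2.60 rad/s

The axle reaction passes through the axle and exerts no torque about it; angular momentum about the axle is conserved through the impact.
I_p = ½(4.59)(0.420)² = 0.4048 kg·m². Taking the sense of the ball of putty's angular momentum as positive, L_{ball} = m v R = (0.184)(14.7)(0.420) = 1.136 kg·m²/s.
L_i = 0 + 1.136 = 1.136 kg·m²/s.
After sticking, I_f = I_p + m R² = 0.4048 + (0.184)(0.420)² = 0.4373 kg·m².
ω_f = L_i / I_f = 1.136 / 0.4373 = 2.598 rad/s.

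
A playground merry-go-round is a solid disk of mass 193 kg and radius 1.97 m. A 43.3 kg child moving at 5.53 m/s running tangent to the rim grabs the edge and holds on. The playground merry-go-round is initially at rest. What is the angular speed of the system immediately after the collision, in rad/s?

The axle reaction passes through the axle and exerts no torque about it; angular momentum about the axle is conserved through the impact.
I_p = ½(193)(1.97)² = 374.5 kg·m². Taking the sense of the child's angular momentum as positive, L_{child} = m v R = (43.3)(5.53)(1.97) = 471.7 kg·m²/s.
L_i = 0 + 471.7 = 471.7 kg·m²/s.
After sticking, I_f = I_p + m R² = 374.5 + (43.3)(1.97)² = 542.5 kg·m².
ω_f = L_i / I_f = 471.7 / 542.5 = 0.8694 rad/s.

|ω_f| ≈ 0.869 rad/s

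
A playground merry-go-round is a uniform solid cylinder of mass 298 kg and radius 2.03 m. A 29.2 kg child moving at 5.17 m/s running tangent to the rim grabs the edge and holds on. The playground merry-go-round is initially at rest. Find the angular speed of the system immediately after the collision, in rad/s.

The axle reaction passes through the axle and exerts no torque about it; angular momentum about the axle is conserved through the impact.
I_p = ½(298)(2.03)² = 614.0 kg·m². Taking the sense of the child's angular momentum as positive, L_{child} = m v R = (29.2)(5.17)(2.03) = 306.5 kg·m²/s.
L_i = 0 + 306.5 = 306.5 kg·m²/s.
After sticking, I_f = I_p + m R² = 614.0 + (29.2)(2.03)² = 734.3 kg·m².
ω_f = L_i / I_f = 306.5 / 734.3 = 0.4173 rad/s.

|ω_f| ≈ 0.417 rad/s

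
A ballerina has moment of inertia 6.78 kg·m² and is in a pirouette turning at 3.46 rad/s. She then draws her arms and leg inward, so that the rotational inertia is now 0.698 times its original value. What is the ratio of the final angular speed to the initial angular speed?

Angular momentum about the spin axis is conserved since the torque about it is zero.
I₂ = 0.698 × 6.78 = 4.732 kg·m².
ω₂/ω₁ = I₁/I₂ = 6.780 / 4.732 = 1.433.

ω₂/ω₁ ≈ 1.43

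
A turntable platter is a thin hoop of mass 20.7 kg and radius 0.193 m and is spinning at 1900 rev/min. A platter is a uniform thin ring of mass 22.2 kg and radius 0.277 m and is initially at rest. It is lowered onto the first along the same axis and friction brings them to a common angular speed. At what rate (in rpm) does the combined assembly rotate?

The coupling torques are internal; angular momentum about the shared axis is conserved.
Moments of inertia: I_A = (20.7)(0.193)² = 0.7711 kg·m²; I_B = (22.2)(0.277)² = 1.703 kg·m².
Taking A's sense as positive: L = (0.7711)(1900) = 1465 kg·m²·rpm.
Combined I = 0.7711 + 1.703 = 2.474 kg·m².
ω_f = L / I = 1465 / 2.474 = 592.1 rpm.

|ω_f| ≈ 592 rpm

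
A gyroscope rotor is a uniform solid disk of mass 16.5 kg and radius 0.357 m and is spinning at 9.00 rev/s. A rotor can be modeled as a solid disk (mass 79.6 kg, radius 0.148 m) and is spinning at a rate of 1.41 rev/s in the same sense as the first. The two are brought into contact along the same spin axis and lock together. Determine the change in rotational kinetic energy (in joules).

No external torque acts about the common axis, so total angular momentum is conserved.
Moments of inertia: I_A = ½(16.5)(0.357)² = 1.051 kg·m²; I_B = ½(79.6)(0.148)² = 0.8718 kg·m².
Taking A's sense as positive: L = (1.051)(9.00) + (0.8718)(1.41) = 10.69 kg·m²·rev/s.
Combined I = 1.051 + 0.8718 = 1.923 kg·m².
ω_f = L / I = 10.69 / 1.923 = 5.560 rev/s.
KE_i = ½ΣIω² = 1715 J; KE_f = ½(1.923)(34.93)² = 1173 J.

ΔKE ≈ -542 J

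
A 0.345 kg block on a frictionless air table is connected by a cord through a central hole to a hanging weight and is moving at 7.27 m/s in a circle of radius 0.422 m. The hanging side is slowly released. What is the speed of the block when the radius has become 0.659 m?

The only horizontal force on the mass is along the cord (radial), so it exerts no torque about the hole and angular momentum m v r is conserved.
v₂ = v₁ r₁ / r₂ = (7.27)(0.422) / (0.659) = 4.655 m/s.

v₂ ≈ 4.66 m/s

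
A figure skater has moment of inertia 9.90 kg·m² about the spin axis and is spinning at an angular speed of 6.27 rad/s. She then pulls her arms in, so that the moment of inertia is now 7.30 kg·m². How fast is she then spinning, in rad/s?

With no external torque about the axis, L is conserved: I₁ω₁ = I₂ω₂.
ω₂ = I₁ω₁ / I₂ = (9.900)(6.27 rad/s) / (7.300) = 8.503 rad/s.

ω₂ ≈ 8.50 rad/s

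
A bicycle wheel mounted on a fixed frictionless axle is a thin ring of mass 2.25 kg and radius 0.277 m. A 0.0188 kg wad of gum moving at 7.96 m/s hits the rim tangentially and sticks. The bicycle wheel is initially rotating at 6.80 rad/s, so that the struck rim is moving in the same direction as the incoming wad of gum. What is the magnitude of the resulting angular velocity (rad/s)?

About the axle the impulsive forces during the collision are internal, so angular momentum about that axis is conserved.
I_p = (2.25)(0.277)² = 0.1726 kg·m². Taking the sense of the wad of gum's angular momentum as positive, L_{wad} = m v R = (0.0188)(7.96)(0.277) = 0.04145 kg·m²/s.
L_i = +I_p ω_p + m v R = +(0.1726)(6.80) + 0.04145 = 1.215 kg·m²/s.
After sticking, I_f = I_p + m R² = 0.1726 + (0.0188)(0.277)² = 0.1741 kg·m².
ω_f = L_i / I_f = 1.215 / 0.1741 = 6.982 rad/s.

|ω_f| ≈ 6.98 rad/s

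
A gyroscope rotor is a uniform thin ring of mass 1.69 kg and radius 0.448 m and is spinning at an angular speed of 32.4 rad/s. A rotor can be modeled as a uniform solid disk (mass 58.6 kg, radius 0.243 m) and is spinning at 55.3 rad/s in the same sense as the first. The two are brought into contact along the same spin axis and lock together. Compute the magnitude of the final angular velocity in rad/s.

The coupling torques are internal; angular momentum about the shared axis is conserved.
Moments of inertia: I_A = (1.69)(0.448)² = 0.3392 kg·m²; I_B = ½(58.6)(0.243)² = 1.730 kg·m².
Taking A's sense as positive: L = (0.3392)(32.4) + (1.730)(55.3) = 106.7 kg·m²·rad/s.
Combined I = 0.3392 + 1.730 = 2.069 kg·m².
ω_f = L / I = 106.7 / 2.069 = 51.55 rad/s.

|ω_f| ≈ 51.5 rad/s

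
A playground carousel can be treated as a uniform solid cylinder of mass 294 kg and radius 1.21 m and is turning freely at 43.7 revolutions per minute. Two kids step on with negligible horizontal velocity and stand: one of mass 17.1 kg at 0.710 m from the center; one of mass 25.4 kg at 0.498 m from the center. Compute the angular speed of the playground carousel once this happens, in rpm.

ω_f ≈ 40.9 rpm

No external torque acts about the center; L_before = L_after.
I_p = ½(294)(1.21)² = 215.2 kg·m².
Added inertia Σmr² = (17.1)(0.710)² + (25.4)(0.498)² = 14.92 kg·m²; I_f = 215.2 + 14.92 = 230.1 kg·m².
ω_f = I_p ω_i / I_f = (215.2)(43.7) / 230.1 = 40.87 rpm.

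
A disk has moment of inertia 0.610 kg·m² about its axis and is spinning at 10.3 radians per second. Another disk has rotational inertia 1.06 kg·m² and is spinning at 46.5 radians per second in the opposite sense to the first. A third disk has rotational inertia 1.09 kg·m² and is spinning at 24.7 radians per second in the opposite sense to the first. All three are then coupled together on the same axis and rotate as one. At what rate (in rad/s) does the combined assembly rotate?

|ω_f| ≈ 25.3 rad/s

The coupling torques are internal; angular momentum about the shared axis is conserved.
Taking A's sense as positive: L = (0.6100)(10.3) − (1.060)(46.5) − (1.090)(24.7) = -69.93 kg·m²·rad/s.
Combined I = 0.6100 + 1.060 + 1.090 = 2.760 kg·m².
ω_f = L / I = -69.93 / 2.760 = -25.34 rad/s.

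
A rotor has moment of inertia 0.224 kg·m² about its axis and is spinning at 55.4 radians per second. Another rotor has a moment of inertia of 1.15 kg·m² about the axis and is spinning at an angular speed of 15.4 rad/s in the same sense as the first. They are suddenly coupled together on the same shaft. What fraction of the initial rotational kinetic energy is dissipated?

No external torque acts about the common axis, so total angular momentum is conserved.
Taking A's sense as positive: L = (0.2240)(55.4) + (1.150)(15.4) = 30.12 kg·m²·rad/s.
Combined I = 0.2240 + 1.150 = 1.374 kg·m².
ω_f = L / I = 30.12 / 1.374 = 21.92 rad/s.
KE_i = ½ΣIω² = 480.1 J; KE_f = ½(1.374)(21.92)² = 330.1 J.
Fraction dissipated = (KE_i − KE_f)/KE_i = 0.3124.

fraction ≈ 0.312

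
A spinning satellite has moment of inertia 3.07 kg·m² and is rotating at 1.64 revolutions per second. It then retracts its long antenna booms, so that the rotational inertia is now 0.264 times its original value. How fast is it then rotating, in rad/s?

ω₂ ≈ 39.0 rad/s

No external torque acts about the spin axis, so angular momentum is conserved.
I₂ = 0.264 × 3.07 = 0.8105 kg·m².
ω₂ = I₁ω₁ / I₂ = (3.070)(1.64 rev/s) / (0.8105) = 6.212 rev/s = 39.03 rad/s.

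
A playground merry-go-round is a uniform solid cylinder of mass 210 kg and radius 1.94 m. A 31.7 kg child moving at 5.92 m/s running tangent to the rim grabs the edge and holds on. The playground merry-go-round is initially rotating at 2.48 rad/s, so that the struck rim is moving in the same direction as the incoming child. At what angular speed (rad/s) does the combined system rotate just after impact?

|ω_f| ≈ 2.61 rad/s

About the axle the impulsive forces during the collision are internal, so angular momentum about that axis is conserved.
I_p = ½(210)(1.94)² = 395.2 kg·m². Taking the sense of the child's angular momentum as positive, L_{child} = m v R = (31.7)(5.92)(1.94) = 364.1 kg·m²/s.
L_i = +I_p ω_p + m v R = +(395.2)(2.48) + 364.1 = 1344 kg·m²/s.
After sticking, I_f = I_p + m R² = 395.2 + (31.7)(1.94)² = 514.5 kg·m².
ω_f = L_i / I_f = 1344 / 514.5 = 2.613 rad/s.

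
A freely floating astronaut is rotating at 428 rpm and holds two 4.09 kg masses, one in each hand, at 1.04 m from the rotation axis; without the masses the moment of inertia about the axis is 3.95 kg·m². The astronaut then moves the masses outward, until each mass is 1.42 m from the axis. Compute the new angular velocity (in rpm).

Angular momentum about the spin axis is conserved since the torque about it is zero.
I₁ = 3.95 + 2(4.09)(1.04)² = 12.80 kg·m²; I₂ = 3.95 + 2(4.09)(1.42)² = 20.44 kg·m².
ω₂ = I₁ω₁ / I₂ = (12.80)(428 rpm) / (20.44) = 267.9 rpm.

ω₂ ≈ 268 rpm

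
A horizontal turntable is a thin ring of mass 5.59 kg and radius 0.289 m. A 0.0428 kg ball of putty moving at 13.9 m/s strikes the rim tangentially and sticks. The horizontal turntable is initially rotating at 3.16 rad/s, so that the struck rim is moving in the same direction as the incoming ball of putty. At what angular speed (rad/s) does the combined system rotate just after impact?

The axle reaction passes through the axle and exerts no torque about it; angular momentum about the axle is conserved through the impact.
I_p = (5.59)(0.289)² = 0.4669 kg·m². Taking the sense of the ball of putty's angular momentum as positive, L_{ball} = m v R = (0.0428)(13.9)(0.289) = 0.1719 kg·m²/s.
L_i = +I_p ω_p + m v R = +(0.4669)(3.16) + 0.1719 = 1.647 kg·m²/s.
After sticking, I_f = I_p + m R² = 0.4669 + (0.0428)(0.289)² = 0.4705 kg·m².
ω_f = L_i / I_f = 1.647 / 0.4705 = 3.501 rad/s.

|ω_f| ≈ 3.50 rad/s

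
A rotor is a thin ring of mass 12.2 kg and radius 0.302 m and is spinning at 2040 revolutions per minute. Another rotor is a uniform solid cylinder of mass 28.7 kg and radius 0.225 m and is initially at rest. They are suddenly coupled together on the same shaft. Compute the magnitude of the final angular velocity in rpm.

|ω_f| ≈ 1230 rpm

The coupling torques are internal; angular momentum about the shared axis is conserved.
Moments of inertia: I_A = (12.2)(0.302)² = 1.113 kg·m²; I_B = ½(28.7)(0.225)² = 0.7265 kg·m².
Taking A's sense as positive: L = (1.113)(2040) = 2270 kg·m²·rpm.
Combined I = 1.113 + 0.7265 = 1.839 kg·m².
ω_f = L / I = 2270 / 1.839 = 1234 rpm.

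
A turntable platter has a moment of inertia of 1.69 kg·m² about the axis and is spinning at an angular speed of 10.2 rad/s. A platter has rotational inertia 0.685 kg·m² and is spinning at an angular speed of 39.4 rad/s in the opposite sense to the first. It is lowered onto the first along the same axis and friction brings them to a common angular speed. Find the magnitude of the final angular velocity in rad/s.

No external torque acts about the common axis, so total angular momentum is conserved.
Taking A's sense as positive: L = (1.690)(10.2) − (0.6850)(39.4) = -9.751 kg·m²·rad/s.
Combined I = 1.690 + 0.6850 = 2.375 kg·m².
ω_f = L / I = -9.751 / 2.375 = -4.106 rad/s.

|ω_f| ≈ 4.11 rad/s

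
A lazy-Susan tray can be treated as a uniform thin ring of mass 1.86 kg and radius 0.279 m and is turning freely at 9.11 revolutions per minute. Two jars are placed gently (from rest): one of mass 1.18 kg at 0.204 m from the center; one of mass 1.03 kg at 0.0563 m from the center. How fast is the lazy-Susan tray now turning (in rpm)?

No external torque acts about the center; L_before = L_after.
I_p = (1.86)(0.279)² = 0.1448 kg·m².
Added inertia Σmr² = (1.18)(0.204)² + (1.03)(0.0563)² = 0.05237 kg·m²; I_f = 0.1448 + 0.05237 = 0.1972 kg·m².
ω_f = I_p ω_i / I_f = (0.1448)(9.11) / 0.1972 = 6.690 rpm.

ω_f ≈ 6.69 rpm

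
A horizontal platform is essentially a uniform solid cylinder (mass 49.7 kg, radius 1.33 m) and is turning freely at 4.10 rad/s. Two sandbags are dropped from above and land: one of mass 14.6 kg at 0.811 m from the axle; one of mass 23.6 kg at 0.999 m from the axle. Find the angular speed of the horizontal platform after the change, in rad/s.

ω_f ≈ 2.34 rad/s

No external torque acts about the axle; L_before = L_after.
I_p = ½(49.7)(1.33)² = 43.96 kg·m².
Added inertia Σmr² = (14.6)(0.811)² + (23.6)(0.999)² = 33.16 kg·m²; I_f = 43.96 + 33.16 = 77.11 kg·m².
ω_f = I_p ω_i / I_f = (43.96)(4.10) / 77.11 = 2.337 rad/s.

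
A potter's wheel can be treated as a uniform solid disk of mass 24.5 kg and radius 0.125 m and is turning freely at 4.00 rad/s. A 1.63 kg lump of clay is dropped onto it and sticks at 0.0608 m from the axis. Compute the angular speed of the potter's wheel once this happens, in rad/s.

ω_f ≈ 3.88 rad/s

The added mass arrives with no angular momentum about the axis, and any external torque about the axis is negligible, so the system's angular momentum is conserved.
I_p = ½(24.5)(0.125)² = 0.1914 kg·m².
Added inertia Σmr² = (1.63)(0.0608)² = 0.006026 kg·m²; I_f = 0.1914 + 0.006026 = 0.1974 kg·m².
ω_f = I_p ω_i / I_f = (0.1914)(4.00) / 0.1974 = 3.878 rad/s.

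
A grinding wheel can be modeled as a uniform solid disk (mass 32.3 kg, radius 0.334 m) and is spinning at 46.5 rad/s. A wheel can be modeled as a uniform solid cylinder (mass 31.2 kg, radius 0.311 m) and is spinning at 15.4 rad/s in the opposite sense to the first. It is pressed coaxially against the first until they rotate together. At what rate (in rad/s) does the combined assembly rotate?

The coupling torques are internal; angular momentum about the shared axis is conserved.
Moments of inertia: I_A = ½(32.3)(0.334)² = 1.802 kg·m²; I_B = ½(31.2)(0.311)² = 1.509 kg·m².
Taking A's sense as positive: L = (1.802)(46.5) − (1.509)(15.4) = 60.54 kg·m²·rad/s.
Combined I = 1.802 + 1.509 = 3.310 kg·m².
ω_f = L / I = 60.54 / 3.310 = 18.29 rad/s.

|ω_f| ≈ 18.3 rad/s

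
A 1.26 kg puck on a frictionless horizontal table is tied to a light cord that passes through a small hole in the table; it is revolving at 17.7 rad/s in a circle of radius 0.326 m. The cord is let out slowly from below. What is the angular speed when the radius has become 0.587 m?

No torque about the axis ⇒ m r₁² ω₁ = m r₂² ω₂.
ω₂ = ω₁ (r₁/r₂)² = (17.7)(0.326/0.587)² = 5.459 rad/s.

ω₂ ≈ 5.46 rad/s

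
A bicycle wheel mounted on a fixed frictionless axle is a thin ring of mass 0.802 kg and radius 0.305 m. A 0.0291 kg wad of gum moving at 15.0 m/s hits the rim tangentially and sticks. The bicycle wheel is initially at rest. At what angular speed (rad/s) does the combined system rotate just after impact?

|ω_f| ≈ 1.72 rad/s

About the axle the impulsive forces during the collision are internal, so angular momentum about that axis is conserved.
I_p = (0.802)(0.305)² = 0.07461 kg·m². Taking the sense of the wad of gum's angular momentum as positive, L_{wad} = m v R = (0.0291)(15.0)(0.305) = 0.1331 kg·m²/s.
L_i = 0 + 0.1331 = 0.1331 kg·m²/s.
After sticking, I_f = I_p + m R² = 0.07461 + (0.0291)(0.305)² = 0.07731 kg·m².
ω_f = L_i / I_f = 0.1331 / 0.07731 = 1.722 rad/s.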